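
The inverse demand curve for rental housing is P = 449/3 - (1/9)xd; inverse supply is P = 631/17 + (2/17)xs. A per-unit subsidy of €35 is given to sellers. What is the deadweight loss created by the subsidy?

Pre-subsidy: 449/3 - (1/9)x = 631/17 + (2/17)x gives x* = 492 and P* = 95.
With the subsidy, sellers receive Ps = Pb + 35 for each unit, where Pb is the price buyers pay.
On the curves, Pb = 449/3 - (1/9)x and Ps = 631/17 + (2/17)x; the wedge Ps − Pb = 35 gives 631/17 + (2/17)x − (449/3 - (1/9)x) = 35, so x' = 645.
Then Pb = 449/3 − (1/9)·645 = 78 and Ps = 631/17 + (2/17)·645 = 113.
The subsidy expands output by 645 − 492 = 153 past the efficient level; on those units the gap between marginal cost and willingness to pay runs from 0 up to 35.
DWL = ½ × 35 × 153 = 2677.5.

Deadweight loss = €2677.5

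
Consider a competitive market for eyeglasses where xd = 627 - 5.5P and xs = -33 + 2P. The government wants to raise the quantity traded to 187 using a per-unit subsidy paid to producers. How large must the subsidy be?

At x = 187, invert demand for the buyer price: Pb = (627 − 187)/5.5 = 80; invert supply for the seller price: Ps = (187 − (-33))/2 = 110.
The subsidy must fill the gap: s = Ps − Pb = 110 − 80 = 30.

Required subsidy s = 30 per unit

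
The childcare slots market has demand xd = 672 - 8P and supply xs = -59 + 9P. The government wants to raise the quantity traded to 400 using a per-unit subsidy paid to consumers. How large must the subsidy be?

Required subsidy s = 17 per unit

At x = 400, invert demand for the buyer price: Pb = (672 − 400)/8 = 34; invert supply for the seller price: Ps = (400 − (-59))/9 = 51.
The subsidy must fill the gap: s = Ps − Pb = 51 − 34 = 17.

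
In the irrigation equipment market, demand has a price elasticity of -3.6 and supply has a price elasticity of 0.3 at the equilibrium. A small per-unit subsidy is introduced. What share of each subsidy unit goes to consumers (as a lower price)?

For a small subsidy around the equilibrium, the benefit split depends on the relative slopes, which at a point are proportional to the elasticities.
Buyer share = εs/(εs + |εd|) = 0.3/(0.3 + 3.6) = 1/13; seller share = |εd|/(εs + |εd|) = 12/13.

Consumer share = 1/13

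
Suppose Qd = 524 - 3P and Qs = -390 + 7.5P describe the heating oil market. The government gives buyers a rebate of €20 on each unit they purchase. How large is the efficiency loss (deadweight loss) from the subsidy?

Deadweight loss = 3000/7

Pre-subsidy: 524 - 3P = -390 + 7.5P gives P* = 1828/21, Q* = 1840/7.
With the rebate, buyers effectively pay Pb = Ps − 20, where Ps is the price sellers receive.
Demand in terms of Ps becomes Qd = 524 − 3(Ps − 20) = 584 - 3Ps. Setting this equal to supply: 584 - 3Ps = -390 + 7.5Ps, so Ps = 1948/21.
Buyers pay Pb = 1948/21 − 20 = 1528/21; Q' = -390 + 7.5·(1948/21) = 2140/7.
The subsidy expands output by 2140/7 − 1840/7 = 300/7 past the efficient level; on those units the gap between marginal cost and willingness to pay runs from 0 up to 20.
DWL = ½ × 20 × 300/7 = 3000/7.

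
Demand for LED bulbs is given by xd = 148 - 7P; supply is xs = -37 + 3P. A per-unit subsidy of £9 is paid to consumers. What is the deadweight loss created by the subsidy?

Pre-subsidy: 148 - 7P = -37 + 3P gives P* = 18.5, x* = 18.5.
With the rebate, buyers effectively pay Pb = Ps − 9, where Ps is the price sellers receive.
Demand in terms of Ps becomes xd = 148 − 7(Ps − 9) = 211 - 7Ps. Setting this equal to supply: 211 - 7Ps = -37 + 3Ps, so Ps = 24.8.
Buyers pay Pb = 24.8 − 9 = 15.8; x' = -37 + 3·24.8 = 37.4.
The subsidy expands output by 37.4 − 18.5 = 18.9 past the efficient level; on those units the gap between marginal cost and willingness to pay runs from 0 up to 9.
DWL = ½ × 9 × 18.9 = 85.05.

Deadweight loss = £85.05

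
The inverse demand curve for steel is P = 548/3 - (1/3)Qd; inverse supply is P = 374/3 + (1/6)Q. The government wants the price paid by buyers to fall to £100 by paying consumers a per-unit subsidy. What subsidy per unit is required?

At a buyer price of 100, quantity demanded is 548 − 3·100 = 248.
Sellers supply 248 only when they receive Ps = 374/3 + (1/6)·248 = 166.
s = Ps − Pb = 166 − 100 = 66.

Required subsidy s = £66 per unit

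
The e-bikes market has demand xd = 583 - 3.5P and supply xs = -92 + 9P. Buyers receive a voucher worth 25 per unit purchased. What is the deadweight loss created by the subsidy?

Deadweight loss = 787.5

Pre-subsidy: 583 - 3.5P = -92 + 9P gives P* = 54, x* = 394.
With the rebate, buyers effectively pay Pb = Ps − 25, where Ps is the price sellers receive.
Demand in terms of Ps becomes xd = 583 − 3.5(Ps − 25) = 670.5 - 3.5Ps. Setting this equal to supply: 670.5 - 3.5Ps = -92 + 9Ps, so Ps = 61.
Buyers pay Pb = 61 − 25 = 36; x' = -92 + 9·61 = 457.
The subsidy expands output by 457 − 394 = 63 past the efficient level; on those units the gap between marginal cost and willingness to pay runs from 0 up to 25.
DWL = ½ × 25 × 63 = 787.5.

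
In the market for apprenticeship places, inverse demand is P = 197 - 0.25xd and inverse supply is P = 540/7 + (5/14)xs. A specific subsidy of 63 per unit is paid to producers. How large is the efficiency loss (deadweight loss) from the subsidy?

Deadweight loss = 55566/17

Pre-subsidy: 197 - 0.25x = 540/7 + (5/14)x gives x* = 3356/17 and P* = 2510/17.
With the subsidy, sellers receive Ps = Pb + 63 for each unit, where Pb is the price buyers pay.
On the curves, Pb = 197 - 0.25x and Ps = 540/7 + (5/14)x; the wedge Ps − Pb = 63 gives 540/7 + (5/14)x − (197 - 0.25x) = 63, so x' = 5120/17.
Then Pb = 197 − 0.25·(5120/17) = 2069/17 and Ps = 540/7 + (5/14)·(5120/17) = 3140/17.
The subsidy expands output by 5120/17 − 3356/17 = 1764/17 past the efficient level; on those units the gap between marginal cost and willingness to pay runs from 0 up to 63.
DWL = ½ × 63 × 1764/17 = 55566/17.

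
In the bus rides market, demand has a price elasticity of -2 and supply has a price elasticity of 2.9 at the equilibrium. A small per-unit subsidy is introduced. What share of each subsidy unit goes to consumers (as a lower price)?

Consumer share = 29/49

For a small subsidy around the equilibrium, the benefit split depends on the relative slopes, which at a point are proportional to the elasticities.
Buyer share = εs/(εs + |εd|) = 2.9/(2.9 + 2) = 29/49; seller share = |εd|/(εs + |εd|) = 20/49.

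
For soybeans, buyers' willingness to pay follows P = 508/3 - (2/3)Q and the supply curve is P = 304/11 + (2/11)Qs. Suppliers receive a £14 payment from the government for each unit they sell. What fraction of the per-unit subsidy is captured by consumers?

Pre-subsidy: 508/3 - (2/3)Q = 304/11 + (2/11)Q gives Q* = 167 and P* = 58.
With the subsidy, sellers receive Ps = Pb + 14 for each unit, where Pb is the price buyers pay.
On the curves, Pb = 508/3 - (2/3)Q and Ps = 304/11 + (2/11)Q; the wedge Ps − Pb = 14 gives 304/11 + (2/11)Q − (508/3 - (2/3)Q) = 14, so Q' = 183.5.
Then Pb = 508/3 − (2/3)·183.5 = 47 and Ps = 304/11 + (2/11)·183.5 = 61.
Buyers' price falls by P* − Pb = 58 − 47 = 11; sellers' price rises by Ps − P* = 61 − 58 = 3.
So consumers capture 11/14 = 11/14 of each unit of subsidy.

Consumer share = 11/14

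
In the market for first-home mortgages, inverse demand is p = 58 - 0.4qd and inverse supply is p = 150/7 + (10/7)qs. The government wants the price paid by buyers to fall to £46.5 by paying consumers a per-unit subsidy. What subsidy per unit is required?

At a buyer price of 46.5, quantity demanded is 145 − 2.5·46.5 = 28.75.
Sellers supply 28.75 only when they receive ps = 150/7 + (10/7)·28.75 = 62.5.
s = ps − pb = 62.5 − 46.5 = 16.

Required subsidy s = £16 per unit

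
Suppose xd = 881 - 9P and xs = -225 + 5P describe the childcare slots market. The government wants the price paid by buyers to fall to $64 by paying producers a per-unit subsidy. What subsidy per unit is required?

At a buyer price of 64, quantity demanded is 881 − 9·64 = 305.
Sellers supply 305 only when they receive Ps with -225 + 5·Ps = 305, i.e. Ps = 106.
s = Ps − Pb = 106 − 64 = 42.

Required subsidy s = $42 per unit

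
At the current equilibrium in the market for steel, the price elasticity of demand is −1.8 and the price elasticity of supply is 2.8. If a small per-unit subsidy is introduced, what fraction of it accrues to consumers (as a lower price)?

Consumer share = 14/23

For a small subsidy around the equilibrium, the benefit split depends on the relative slopes, which at a point are proportional to the elasticities.
Buyer share = εs/(εs + |εd|) = 2.8/(2.8 + 1.8) = 14/23; seller share = |εd|/(εs + |εd|) = 9/23.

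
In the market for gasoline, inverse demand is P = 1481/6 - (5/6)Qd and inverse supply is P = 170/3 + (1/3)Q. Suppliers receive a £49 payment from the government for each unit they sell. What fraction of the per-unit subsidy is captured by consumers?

Consumer share = 5/7

Pre-subsidy: 1481/6 - (5/6)Q = 170/3 + (1/3)Q gives Q* = 163 and P* = 111.
With the subsidy, sellers receive Ps = Pb + 49 for each unit, where Pb is the price buyers pay.
On the curves, Pb = 1481/6 - (5/6)Q and Ps = 170/3 + (1/3)Q; the wedge Ps − Pb = 49 gives 170/3 + (1/3)Q − (1481/6 - (5/6)Q) = 49, so Q' = 205.
Then Pb = 1481/6 − (5/6)·205 = 76 and Ps = 170/3 + (1/3)·205 = 125.
Buyers' price falls by P* − Pb = 111 − 76 = 35; sellers' price rises by Ps − P* = 125 − 111 = 14.
So consumers capture 35/49 = 5/7 of each unit of subsidy.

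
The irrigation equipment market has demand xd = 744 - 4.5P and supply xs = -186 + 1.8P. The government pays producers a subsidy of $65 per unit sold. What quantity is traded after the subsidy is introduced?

Pre-subsidy: 744 - 4.5P = -186 + 1.8P gives P* = 3100/21, x* = 558/7.
With the subsidy, sellers receive Ps = Pb + 65 for each unit, where Pb is the price buyers pay.
Supply in terms of Pb becomes xs = -186 + 1.8(Pb + 65) = -69 + 1.8Pb. Setting this equal to demand: 744 - 4.5Pb = -69 + 1.8Pb, so Pb = 2710/21.
Sellers receive Ps = 2710/21 + 65 = 4075/21; x' = 744 − 4.5·(2710/21) = 1143/7.

x' = 1143/7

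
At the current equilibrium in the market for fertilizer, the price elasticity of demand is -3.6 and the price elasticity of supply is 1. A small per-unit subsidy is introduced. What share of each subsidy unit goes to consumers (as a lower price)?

For a small subsidy around the equilibrium, the benefit split depends on the relative slopes, which at a point are proportional to the elasticities.
Buyer share = εs/(εs + |εd|) = 1/(1 + 3.6) = 5/23; seller share = |εd|/(εs + |εd|) = 18/23.

Consumer share = 5/23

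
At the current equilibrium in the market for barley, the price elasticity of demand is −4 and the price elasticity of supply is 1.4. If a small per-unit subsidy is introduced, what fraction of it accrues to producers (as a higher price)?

For a small subsidy around the equilibrium, the benefit split depends on the relative slopes, which at a point are proportional to the elasticities.
Buyer share = εs/(εs + |εd|) = 1.4/(1.4 + 4) = 7/27; seller share = |εd|/(εs + |εd|) = 20/27.
So producers capture 20/27 of the subsidy.

Producer share = 20/27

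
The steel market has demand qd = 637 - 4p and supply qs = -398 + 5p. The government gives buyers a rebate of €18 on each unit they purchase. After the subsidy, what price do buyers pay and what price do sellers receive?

Buyers pay €105; sellers receive €123

Pre-subsidy: 637 - 4p = -398 + 5p gives p* = 115, q* = 177.
With the rebate, buyers effectively pay pb = ps − 18, where ps is the price sellers receive.
Demand in terms of ps becomes qd = 637 − 4(ps − 18) = 709 - 4ps. Setting this equal to supply: 709 - 4ps = -398 + 5ps, so ps = 123.
Buyers pay pb = 123 − 18 = 105; q' = -398 + 5·123 = 217.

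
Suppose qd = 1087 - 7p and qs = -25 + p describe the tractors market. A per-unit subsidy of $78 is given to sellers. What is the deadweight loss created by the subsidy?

Pre-subsidy: 1087 - 7p = -25 + p gives p* = 139, q* = 114.
With the subsidy, sellers receive ps = pb + 78 for each unit, where pb is the price buyers pay.
Supply in terms of pb becomes qs = -25 + 1(pb + 78) = 53 + pb. Setting this equal to demand: 1087 - 7pb = 53 + pb, so pb = 129.25.
Sellers receive ps = 129.25 + 78 = 207.25; q' = 1087 − 7·129.25 = 182.25.
The subsidy expands output by 182.25 − 114 = 68.25 past the efficient level; on those units the gap between marginal cost and willingness to pay runs from 0 up to 78.
DWL = ½ × 78 × 68.25 = 2661.75.

Deadweight loss = $2661.75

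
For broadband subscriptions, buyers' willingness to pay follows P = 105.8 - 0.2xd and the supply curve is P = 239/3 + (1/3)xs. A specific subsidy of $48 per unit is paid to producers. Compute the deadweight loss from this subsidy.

Pre-subsidy: 105.8 - 0.2x = 239/3 + (1/3)x gives x* = 49 and P* = 96.
With the subsidy, sellers receive Ps = Pb + 48 for each unit, where Pb is the price buyers pay.
On the curves, Pb = 105.8 - 0.2x and Ps = 239/3 + (1/3)x; the wedge Ps − Pb = 48 gives 239/3 + (1/3)x − (105.8 - 0.2x) = 48, so x' = 139.
Then Pb = 105.8 − 0.2·139 = 78 and Ps = 239/3 + (1/3)·139 = 126.
The subsidy expands output by 139 − 49 = 90 past the efficient level; on those units the gap between marginal cost and willingness to pay runs from 0 up to 48.
DWL = ½ × 48 × 90 = 2160.

Deadweight loss = $2160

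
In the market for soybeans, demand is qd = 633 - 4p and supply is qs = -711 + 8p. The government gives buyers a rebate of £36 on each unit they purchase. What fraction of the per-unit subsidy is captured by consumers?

Consumer share = 2/3

Pre-subsidy: 633 - 4p = -711 + 8p gives p* = 112, q* = 185.
With the rebate, buyers effectively pay pb = ps − 36, where ps is the price sellers receive.
Demand in terms of ps becomes qd = 633 − 4(ps − 36) = 777 - 4ps. Setting this equal to supply: 777 - 4ps = -711 + 8ps, so ps = 124.
Buyers pay pb = 124 − 36 = 88; q' = -711 + 8·124 = 281.
Buyers' price falls by p* − pb = 112 − 88 = 24; sellers' price rises by ps − p* = 124 − 112 = 12.
So consumers capture 24/36 = 2/3 of each unit of subsidy.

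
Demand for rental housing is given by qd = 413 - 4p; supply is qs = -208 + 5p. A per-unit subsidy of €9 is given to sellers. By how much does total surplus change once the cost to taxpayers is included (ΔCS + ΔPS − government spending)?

Pre-subsidy: 413 - 4p = -208 + 5p gives p* = 69, q* = 137.
With the subsidy, sellers receive ps = pb + 9 for each unit, where pb is the price buyers pay.
Supply in terms of pb becomes qs = -208 + 5(pb + 9) = -163 + 5pb. Setting this equal to demand: 413 - 4pb = -163 + 5pb, so pb = 64.
Sellers receive ps = 64 + 9 = 73; q' = 413 − 4·64 = 157.
ΔCS = ½(137 + 157)(69 − 64) = 735; ΔPS = ½(137 + 157)(73 − 69) = 588.
Government spending = 9 × 157 = 1413.
Net change = 735 + 588 − 1413 = -90. The loss equals the DWL triangle ½·9·20.

Net change in total surplus = -€90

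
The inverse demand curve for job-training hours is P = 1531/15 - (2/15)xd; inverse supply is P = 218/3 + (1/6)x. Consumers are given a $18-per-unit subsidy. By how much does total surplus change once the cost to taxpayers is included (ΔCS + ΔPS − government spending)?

Net change in total surplus = -$540

Pre-subsidy: 1531/15 - (2/15)x = 218/3 + (1/6)x gives x* = 98 and P* = 89.
With the rebate, buyers effectively pay Pb = Ps − 18, where Ps is the price sellers receive.
On the curves, Pb = 1531/15 - (2/15)x and Ps = 218/3 + (1/6)x; the wedge Ps − Pb = 18 gives 218/3 + (1/6)x − (1531/15 - (2/15)x) = 18, so x' = 158.
Then Pb = 1531/15 − (2/15)·158 = 81 and Ps = 218/3 + (1/6)·158 = 99.
ΔCS = ½(98 + 158)(89 − 81) = 1024; ΔPS = ½(98 + 158)(99 − 89) = 1280.
Government spending = 18 × 158 = 2844.
Net change = 1024 + 1280 − 2844 = -540. The loss equals the DWL triangle ½·18·60.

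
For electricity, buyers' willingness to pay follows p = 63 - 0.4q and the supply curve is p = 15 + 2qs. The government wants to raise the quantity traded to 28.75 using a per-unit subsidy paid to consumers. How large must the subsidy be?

Required subsidy s = 21 per unit

At q = 28.75, from the demand curve buyers pay pb = 63 − 0.4·28.75 = 51.5; from the supply curve sellers need ps = 15 + 2·28.75 = 72.5.
The subsidy must fill the gap: s = ps − pb = 72.5 − 51.5 = 21.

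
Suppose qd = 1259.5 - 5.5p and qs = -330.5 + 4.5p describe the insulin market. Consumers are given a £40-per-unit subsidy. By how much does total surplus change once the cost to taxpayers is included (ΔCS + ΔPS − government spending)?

Pre-subsidy: 1259.5 - 5.5p = -330.5 + 4.5p gives p* = 159, q* = 385.
With the rebate, buyers effectively pay pb = ps − 40, where ps is the price sellers receive.
Demand in terms of ps becomes qd = 1259.5 − 5.5(ps − 40) = 1479.5 - 5.5ps. Setting this equal to supply: 1479.5 - 5.5ps = -330.5 + 4.5ps, so ps = 181.
Buyers pay pb = 181 − 40 = 141; q' = -330.5 + 4.5·181 = 484.
ΔCS = ½(385 + 484)(159 − 141) = 7821; ΔPS = ½(385 + 484)(181 − 159) = 9559.
Government spending = 40 × 484 = 19360.
Net change = 7821 + 9559 − 19360 = -1980. The loss equals the DWL triangle ½·40·99.

Net change in total surplus = -£1980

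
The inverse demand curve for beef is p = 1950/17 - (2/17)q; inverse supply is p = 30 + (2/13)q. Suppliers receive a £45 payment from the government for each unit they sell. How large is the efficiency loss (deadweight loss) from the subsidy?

Pre-subsidy: 1950/17 - (2/17)q = 30 + (2/13)q gives q* = 312 and p* = 78.
With the subsidy, sellers receive ps = pb + 45 for each unit, where pb is the price buyers pay.
On the curves, pb = 1950/17 - (2/17)q and ps = 30 + (2/13)q; the wedge ps − pb = 45 gives 30 + (2/13)q − (1950/17 - (2/17)q) = 45, so q' = 477.75.
Then pb = 1950/17 − (2/17)·477.75 = 58.5 and ps = 30 + (2/13)·477.75 = 103.5.
The subsidy expands output by 477.75 − 312 = 165.75 past the efficient level; on those units the gap between marginal cost and willingness to pay runs from 0 up to 45.
DWL = ½ × 45 × 165.75 = 3729.375.

Deadweight loss = £3729.375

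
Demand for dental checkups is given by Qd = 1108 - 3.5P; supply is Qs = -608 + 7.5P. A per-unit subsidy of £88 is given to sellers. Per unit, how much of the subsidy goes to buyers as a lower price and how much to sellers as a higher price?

Pre-subsidy: 1108 - 3.5P = -608 + 7.5P gives P* = 156, Q* = 562.
With the subsidy, sellers receive Ps = Pb + 88 for each unit, where Pb is the price buyers pay.
Supply in terms of Pb becomes Qs = -608 + 7.5(Pb + 88) = 52 + 7.5Pb. Setting this equal to demand: 1108 - 3.5Pb = 52 + 7.5Pb, so Pb = 96.
Sellers receive Ps = 96 + 88 = 184; Q' = 1108 − 3.5·96 = 772.
Buyers' price falls by P* − Pb = 156 − 96 = 60; sellers' price rises by Ps − P* = 184 − 156 = 28.

Buyers gain £60 per unit; sellers gain £28 per unit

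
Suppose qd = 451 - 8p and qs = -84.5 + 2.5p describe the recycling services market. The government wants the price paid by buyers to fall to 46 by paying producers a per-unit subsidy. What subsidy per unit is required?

Required subsidy s = 21 per unit

At a buyer price of 46, quantity demanded is 451 − 8·46 = 83.
Sellers supply 83 only when they receive ps with -84.5 + 2.5·ps = 83, i.e. ps = 67.
s = ps − pb = 67 − 46 = 21.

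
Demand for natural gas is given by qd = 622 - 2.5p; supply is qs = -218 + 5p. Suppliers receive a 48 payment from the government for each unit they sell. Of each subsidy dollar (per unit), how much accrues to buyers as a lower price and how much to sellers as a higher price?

Pre-subsidy: 622 - 2.5p = -218 + 5p gives p* = 112, q* = 342.
With the subsidy, sellers receive ps = pb + 48 for each unit, where pb is the price buyers pay.
Supply in terms of pb becomes qs = -218 + 5(pb + 48) = 22 + 5pb. Setting this equal to demand: 622 - 2.5pb = 22 + 5pb, so pb = 80.
Sellers receive ps = 80 + 48 = 128; q' = 622 − 2.5·80 = 422.
Buyers' price falls by p* − pb = 112 − 80 = 32; sellers' price rises by ps − p* = 128 − 112 = 16.

Buyers gain 32 per unit; sellers gain 16 per unit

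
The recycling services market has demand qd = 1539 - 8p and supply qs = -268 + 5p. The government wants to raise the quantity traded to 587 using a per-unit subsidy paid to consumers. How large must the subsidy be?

At q = 587, invert demand for the buyer price: pb = (1539 − 587)/8 = 119; invert supply for the seller price: ps = (587 − (-268))/5 = 171.
The subsidy must fill the gap: s = ps − pb = 171 − 119 = 52.

Required subsidy s = 52 per unit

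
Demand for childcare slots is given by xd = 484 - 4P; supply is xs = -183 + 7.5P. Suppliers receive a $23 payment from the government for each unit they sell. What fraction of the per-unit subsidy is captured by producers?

Producer share = 8/23

Pre-subsidy: 484 - 4P = -183 + 7.5P gives P* = 58, x* = 252.
With the subsidy, sellers receive Ps = Pb + 23 for each unit, where Pb is the price buyers pay.
Supply in terms of Pb becomes xs = -183 + 7.5(Pb + 23) = -10.5 + 7.5Pb. Setting this equal to demand: 484 - 4Pb = -10.5 + 7.5Pb, so Pb = 43.
Sellers receive Ps = 43 + 23 = 66; x' = 484 − 4·43 = 312.
Buyers' price falls by P* − Pb = 58 − 43 = 15; sellers' price rises by Ps − P* = 66 − 58 = 8.
So producers capture 8/23 = 8/23 of each unit of subsidy.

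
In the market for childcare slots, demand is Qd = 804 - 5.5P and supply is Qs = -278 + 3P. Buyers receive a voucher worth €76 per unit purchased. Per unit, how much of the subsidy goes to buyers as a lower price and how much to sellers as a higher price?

Buyers gain 456/17 per unit; sellers gain 836/17 per unit

Pre-subsidy: 804 - 5.5P = -278 + 3P gives P* = 2164/17, Q* = 1766/17.
With the rebate, buyers effectively pay Pb = Ps − 76, where Ps is the price sellers receive.
Demand in terms of Ps becomes Qd = 804 − 5.5(Ps − 76) = 1222 - 5.5Ps. Setting this equal to supply: 1222 - 5.5Ps = -278 + 3Ps, so Ps = 3000/17.
Buyers pay Pb = 3000/17 − 76 = 1708/17; Q' = -278 + 3·(3000/17) = 4274/17.
Buyers' price falls by P* − Pb = 2164/17 − 1708/17 = 456/17; sellers' price rises by Ps − P* = 3000/17 − 2164/17 = 836/17.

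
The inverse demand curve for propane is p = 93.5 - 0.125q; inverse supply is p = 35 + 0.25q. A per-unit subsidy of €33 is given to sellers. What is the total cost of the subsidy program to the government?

Pre-subsidy: 93.5 - 0.125q = 35 + 0.25q gives q* = 156 and p* = 74.
With the subsidy, sellers receive ps = pb + 33 for each unit, where pb is the price buyers pay.
On the curves, pb = 93.5 - 0.125q and ps = 35 + 0.25q; the wedge ps − pb = 33 gives 35 + 0.25q − (93.5 - 0.125q) = 33, so q' = 244.
Then pb = 93.5 − 0.125·244 = 63 and ps = 35 + 0.25·244 = 96.
Government outlay = subsidy × quantity = 33 × 244 = 8052.

Government cost = €8052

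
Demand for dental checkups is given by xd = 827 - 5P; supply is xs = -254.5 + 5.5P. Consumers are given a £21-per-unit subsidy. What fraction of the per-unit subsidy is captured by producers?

Pre-subsidy: 827 - 5P = -254.5 + 5.5P gives P* = 103, x* = 312.
With the rebate, buyers effectively pay Pb = Ps − 21, where Ps is the price sellers receive.
Demand in terms of Ps becomes xd = 827 − 5(Ps − 21) = 932 - 5Ps. Setting this equal to supply: 932 - 5Ps = -254.5 + 5.5Ps, so Ps = 113.
Buyers pay Pb = 113 − 21 = 92; x' = -254.5 + 5.5·113 = 367.
Buyers' price falls by P* − Pb = 103 − 92 = 11; sellers' price rises by Ps − P* = 113 − 103 = 10.
So producers capture 10/21 = 10/21 of each unit of subsidy.

Producer share = 10/21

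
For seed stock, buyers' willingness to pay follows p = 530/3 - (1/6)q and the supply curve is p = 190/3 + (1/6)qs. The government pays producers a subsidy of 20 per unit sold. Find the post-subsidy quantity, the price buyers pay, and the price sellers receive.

q' = 400; buyers pay 110; sellers receive 130

Pre-subsidy: 530/3 - (1/6)q = 190/3 + (1/6)q gives q* = 340 and p* = 120.
With the subsidy, sellers receive ps = pb + 20 for each unit, where pb is the price buyers pay.
On the curves, pb = 530/3 - (1/6)q and ps = 190/3 + (1/6)q; the wedge ps − pb = 20 gives 190/3 + (1/6)q − (530/3 - (1/6)q) = 20, so q' = 400.
Then pb = 530/3 − (1/6)·400 = 110 and ps = 190/3 + (1/6)·400 = 130.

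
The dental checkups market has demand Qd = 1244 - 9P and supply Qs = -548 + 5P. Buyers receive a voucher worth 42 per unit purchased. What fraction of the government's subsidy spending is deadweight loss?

DWL / government spending = 135/454

Pre-subsidy: 1244 - 9P = -548 + 5P gives P* = 128, Q* = 92.
With the rebate, buyers effectively pay Pb = Ps − 42, where Ps is the price sellers receive.
Demand in terms of Ps becomes Qd = 1244 − 9(Ps − 42) = 1622 - 9Ps. Setting this equal to supply: 1622 - 9Ps = -548 + 5Ps, so Ps = 155.
Buyers pay Pb = 155 − 42 = 113; Q' = -548 + 5·155 = 227.
ΔCS = ½(92 + 227)(128 − 113) = 2392.5; ΔPS = ½(92 + 227)(155 − 128) = 4306.5.
Government spending = 42 × 227 = 9534.
DWL = ½ × 42 × (227 − 92) = 2835; fraction = 2835 / 9534 = 135/454.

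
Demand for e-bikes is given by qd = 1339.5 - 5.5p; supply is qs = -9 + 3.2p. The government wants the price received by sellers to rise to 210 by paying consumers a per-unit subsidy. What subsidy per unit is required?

Required subsidy s = 87 per unit

At a seller price of 210, quantity supplied is -9 + 3.2·210 = 663.
Buyers absorb 663 only when they pay pb with 1339.5 − 5.5·pb = 663, i.e. pb = 123.
s = ps − pb = 210 − 123 = 87.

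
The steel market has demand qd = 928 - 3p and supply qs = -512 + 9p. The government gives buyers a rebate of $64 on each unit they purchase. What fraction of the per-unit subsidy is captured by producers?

Pre-subsidy: 928 - 3p = -512 + 9p gives p* = 120, q* = 568.
With the rebate, buyers effectively pay pb = ps − 64, where ps is the price sellers receive.
Demand in terms of ps becomes qd = 928 − 3(ps − 64) = 1120 - 3ps. Setting this equal to supply: 1120 - 3ps = -512 + 9ps, so ps = 136.
Buyers pay pb = 136 − 64 = 72; q' = -512 + 9·136 = 712.
Buyers' price falls by p* − pb = 120 − 72 = 48; sellers' price rises by ps − p* = 136 − 120 = 16.
So producers capture 16/64 = 0.25 of each unit of subsidy.

Producer share = 0.25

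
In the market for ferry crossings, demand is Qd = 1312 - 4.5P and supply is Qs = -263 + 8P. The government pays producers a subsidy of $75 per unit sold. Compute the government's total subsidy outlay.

Pre-subsidy: 1312 - 4.5P = -263 + 8P gives P* = 126, Q* = 745.
With the subsidy, sellers receive Ps = Pb + 75 for each unit, where Pb is the price buyers pay.
Supply in terms of Pb becomes Qs = -263 + 8(Pb + 75) = 337 + 8Pb. Setting this equal to demand: 1312 - 4.5Pb = 337 + 8Pb, so Pb = 78.
Sellers receive Ps = 78 + 75 = 153; Q' = 1312 − 4.5·78 = 961.
Government outlay = subsidy × quantity = 75 × 961 = 72075.

Government cost = $72075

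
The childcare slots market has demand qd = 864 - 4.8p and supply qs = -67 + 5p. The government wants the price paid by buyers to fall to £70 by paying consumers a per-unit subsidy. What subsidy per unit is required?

Required subsidy s = £49 per unit

At a buyer price of 70, quantity demanded is 864 − 4.8·70 = 528.
Sellers supply 528 only when they receive ps with -67 + 5·ps = 528, i.e. ps = 119.
s = ps − pb = 119 − 70 = 49.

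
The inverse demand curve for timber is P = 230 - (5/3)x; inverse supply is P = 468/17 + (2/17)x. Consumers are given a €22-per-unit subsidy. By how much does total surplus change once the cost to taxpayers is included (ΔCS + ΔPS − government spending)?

Net change in total surplus = -12342/91

Pre-subsidy: 230 - (5/3)x = 468/17 + (2/17)x gives x* = 10326/91 and P* = 3720/91.
With the rebate, buyers effectively pay Pb = Ps − 22, where Ps is the price sellers receive.
On the curves, Pb = 230 - (5/3)x and Ps = 468/17 + (2/17)x; the wedge Ps − Pb = 22 gives 468/17 + (2/17)x − (230 - (5/3)x) = 22, so x' = 11448/91.
Then Pb = 230 − (5/3)·(11448/91) = 1850/91 and Ps = 468/17 + (2/17)·(11448/91) = 3852/91.
ΔCS = ½(10326/91 + 11448/91)(3720/91 − 1850/91) = 20358690/8281; ΔPS = ½(10326/91 + 11448/91)(3852/91 − 3720/91) = 1437084/8281.
Government spending = 22 × 11448/91 = 251856/91.
Net change = 20358690/8281 + 1437084/8281 − 251856/91 = -12342/91. The loss equals the DWL triangle ½·22·1122/91.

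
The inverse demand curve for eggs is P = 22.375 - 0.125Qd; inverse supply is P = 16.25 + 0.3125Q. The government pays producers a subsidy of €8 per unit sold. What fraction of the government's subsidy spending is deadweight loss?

DWL / government spending = 32/113

Pre-subsidy: 22.375 - 0.125Q = 16.25 + 0.3125Q gives Q* = 14 and P* = 20.625.
With the subsidy, sellers receive Ps = Pb + 8 for each unit, where Pb is the price buyers pay.
On the curves, Pb = 22.375 - 0.125Q and Ps = 16.25 + 0.3125Q; the wedge Ps − Pb = 8 gives 16.25 + 0.3125Q − (22.375 - 0.125Q) = 8, so Q' = 226/7.
Then Pb = 22.375 − 0.125·(226/7) = 1027/56 and Ps = 16.25 + 0.3125·(226/7) = 1475/56.
ΔCS = ½(14 + 226/7)(20.625 − 1027/56) = 2592/49; ΔPS = ½(14 + 226/7)(1475/56 − 20.625) = 6480/49.
Government spending = 8 × 226/7 = 1808/7.
DWL = ½ × 8 × (226/7 − 14) = 512/7; fraction = (512/7) / (1808/7) = 32/113.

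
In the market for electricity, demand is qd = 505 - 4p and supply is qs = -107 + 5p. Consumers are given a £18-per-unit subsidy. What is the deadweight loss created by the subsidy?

Deadweight loss = £360

Pre-subsidy: 505 - 4p = -107 + 5p gives p* = 68, q* = 233.
With the rebate, buyers effectively pay pb = ps − 18, where ps is the price sellers receive.
Demand in terms of ps becomes qd = 505 − 4(ps − 18) = 577 - 4ps. Setting this equal to supply: 577 - 4ps = -107 + 5ps, so ps = 76.
Buyers pay pb = 76 − 18 = 58; q' = -107 + 5·76 = 273.
The subsidy expands output by 273 − 233 = 40 past the efficient level; on those units the gap between marginal cost and willingness to pay runs from 0 up to 18.
DWL = ½ × 18 × 40 = 360.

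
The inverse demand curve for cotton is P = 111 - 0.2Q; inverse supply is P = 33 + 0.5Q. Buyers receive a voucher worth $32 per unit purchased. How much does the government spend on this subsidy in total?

Pre-subsidy: 111 - 0.2Q = 33 + 0.5Q gives Q* = 780/7 and P* = 621/7.
With the rebate, buyers effectively pay Pb = Ps − 32, where Ps is the price sellers receive.
On the curves, Pb = 111 - 0.2Q and Ps = 33 + 0.5Q; the wedge Ps − Pb = 32 gives 33 + 0.5Q − (111 - 0.2Q) = 32, so Q' = 1100/7.
Then Pb = 111 − 0.2·(1100/7) = 557/7 and Ps = 33 + 0.5·(1100/7) = 781/7.
Government outlay = subsidy × quantity = 32 × 1100/7 = 35200/7.

Government cost = 35200/7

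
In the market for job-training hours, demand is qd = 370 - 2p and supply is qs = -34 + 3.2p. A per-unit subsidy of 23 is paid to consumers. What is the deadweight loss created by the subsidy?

Pre-subsidy: 370 - 2p = -34 + 3.2p gives p* = 1010/13, q* = 2790/13.
With the rebate, buyers effectively pay pb = ps − 23, where ps is the price sellers receive.
Demand in terms of ps becomes qd = 370 − 2(ps − 23) = 416 - 2ps. Setting this equal to supply: 416 - 2ps = -34 + 3.2ps, so ps = 1125/13.
Buyers pay pb = 1125/13 − 23 = 826/13; q' = -34 + 3.2·(1125/13) = 3158/13.
The subsidy expands output by 3158/13 − 2790/13 = 368/13 past the efficient level; on those units the gap between marginal cost and willingness to pay runs from 0 up to 23.
DWL = ½ × 23 × 368/13 = 4232/13.

Deadweight loss = 4232/13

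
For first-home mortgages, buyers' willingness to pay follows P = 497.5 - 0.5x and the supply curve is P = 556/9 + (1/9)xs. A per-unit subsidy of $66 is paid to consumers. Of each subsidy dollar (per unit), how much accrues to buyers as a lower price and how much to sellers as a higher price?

Pre-subsidy: 497.5 - 0.5x = 556/9 + (1/9)x gives x* = 713 and P* = 141.
With the rebate, buyers effectively pay Pb = Ps − 66, where Ps is the price sellers receive.
On the curves, Pb = 497.5 - 0.5x and Ps = 556/9 + (1/9)x; the wedge Ps − Pb = 66 gives 556/9 + (1/9)x − (497.5 - 0.5x) = 66, so x' = 821.
Then Pb = 497.5 − 0.5·821 = 87 and Ps = 556/9 + (1/9)·821 = 153.
Buyers' price falls by P* − Pb = 141 − 87 = 54; sellers' price rises by Ps − P* = 153 − 141 = 12.

Buyers gain $54 per unit; sellers gain $12 per unit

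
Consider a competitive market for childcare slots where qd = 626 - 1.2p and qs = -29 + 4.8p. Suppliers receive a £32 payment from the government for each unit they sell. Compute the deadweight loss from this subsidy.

Deadweight loss = £491.52

Pre-subsidy: 626 - 1.2p = -29 + 4.8p gives p* = 655/6, q* = 495.
With the subsidy, sellers receive ps = pb + 32 for each unit, where pb is the price buyers pay.
Supply in terms of pb becomes qs = -29 + 4.8(pb + 32) = 124.6 + 4.8pb. Setting this equal to demand: 626 - 1.2pb = 124.6 + 4.8pb, so pb = 2507/30.
Sellers receive ps = 2507/30 + 32 = 3467/30; q' = 626 − 1.2·(2507/30) = 525.72.
The subsidy expands output by 525.72 − 495 = 30.72 past the efficient level; on those units the gap between marginal cost and willingness to pay runs from 0 up to 32.
DWL = ½ × 32 × 30.72 = 491.52.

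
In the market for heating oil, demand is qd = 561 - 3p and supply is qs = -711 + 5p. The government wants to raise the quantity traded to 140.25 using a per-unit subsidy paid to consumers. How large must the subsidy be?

At q = 140.25, invert demand for the buyer price: pb = (561 − 140.25)/3 = 140.25; invert supply for the seller price: ps = (140.25 − (-711))/5 = 170.25.
The subsidy must fill the gap: s = ps − pb = 170.25 − 140.25 = 30.

Required subsidy s = 30 per unit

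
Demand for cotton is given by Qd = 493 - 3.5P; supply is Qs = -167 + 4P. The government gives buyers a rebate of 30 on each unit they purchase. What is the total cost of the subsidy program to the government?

Government cost = 7230

Pre-subsidy: 493 - 3.5P = -167 + 4P gives P* = 88, Q* = 185.
With the rebate, buyers effectively pay Pb = Ps − 30, where Ps is the price sellers receive.
Demand in terms of Ps becomes Qd = 493 − 3.5(Ps − 30) = 598 - 3.5Ps. Setting this equal to supply: 598 - 3.5Ps = -167 + 4Ps, so Ps = 102.
Buyers pay Pb = 102 − 30 = 72; Q' = -167 + 4·102 = 241.
Government outlay = subsidy × quantity = 30 × 241 = 7230.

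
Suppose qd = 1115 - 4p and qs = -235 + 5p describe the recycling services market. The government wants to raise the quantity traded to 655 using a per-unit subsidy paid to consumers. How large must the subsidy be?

Required subsidy s = 63 per unit

At q = 655, invert demand for the buyer price: pb = (1115 − 655)/4 = 115; invert supply for the seller price: ps = (655 − (-235))/5 = 178.
The subsidy must fill the gap: s = ps − pb = 178 − 115 = 63.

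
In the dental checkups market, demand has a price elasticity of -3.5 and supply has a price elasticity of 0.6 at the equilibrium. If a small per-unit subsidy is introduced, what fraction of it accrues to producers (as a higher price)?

For a small subsidy around the equilibrium, the benefit split depends on the relative slopes, which at a point are proportional to the elasticities.
Buyer share = εs/(εs + |εd|) = 0.6/(0.6 + 3.5) = 6/41; seller share = |εd|/(εs + |εd|) = 35/41.
So producers capture 35/41 of the subsidy.

Producer share = 35/41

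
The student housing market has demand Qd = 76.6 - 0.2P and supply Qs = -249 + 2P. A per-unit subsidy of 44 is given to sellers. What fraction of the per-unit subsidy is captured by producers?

Pre-subsidy: 76.6 - 0.2P = -249 + 2P gives P* = 148, Q* = 47.
With the subsidy, sellers receive Ps = Pb + 44 for each unit, where Pb is the price buyers pay.
Supply in terms of Pb becomes Qs = -249 + 2(Pb + 44) = -161 + 2Pb. Setting this equal to demand: 76.6 - 0.2Pb = -161 + 2Pb, so Pb = 108.
Sellers receive Ps = 108 + 44 = 152; Q' = 76.6 − 0.2·108 = 55.
Buyers' price falls by P* − Pb = 148 − 108 = 40; sellers' price rises by Ps − P* = 152 − 148 = 4.
So producers capture 4/44 = 1/11 of each unit of subsidy.

Producer share = 1/11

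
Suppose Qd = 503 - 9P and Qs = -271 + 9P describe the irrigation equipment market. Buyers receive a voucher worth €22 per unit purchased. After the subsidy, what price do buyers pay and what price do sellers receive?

Buyers pay €32; sellers receive €54

Pre-subsidy: 503 - 9P = -271 + 9P gives P* = 43, Q* = 116.
With the rebate, buyers effectively pay Pb = Ps − 22, where Ps is the price sellers receive.
Demand in terms of Ps becomes Qd = 503 − 9(Ps − 22) = 701 - 9Ps. Setting this equal to supply: 701 - 9Ps = -271 + 9Ps, so Ps = 54.
Buyers pay Pb = 54 − 22 = 32; Q' = -271 + 9·54 = 215.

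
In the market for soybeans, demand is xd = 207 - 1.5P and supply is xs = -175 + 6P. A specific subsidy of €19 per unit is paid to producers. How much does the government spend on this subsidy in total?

Government cost = €2914.6

Pre-subsidy: 207 - 1.5P = -175 + 6P gives P* = 764/15, x* = 130.6.
With the subsidy, sellers receive Ps = Pb + 19 for each unit, where Pb is the price buyers pay.
Supply in terms of Pb becomes xs = -175 + 6(Pb + 19) = -61 + 6Pb. Setting this equal to demand: 207 - 1.5Pb = -61 + 6Pb, so Pb = 536/15.
Sellers receive Ps = 536/15 + 19 = 821/15; x' = 207 − 1.5·(536/15) = 153.4.
Government outlay = subsidy × quantity = 19 × 153.4 = 2914.6.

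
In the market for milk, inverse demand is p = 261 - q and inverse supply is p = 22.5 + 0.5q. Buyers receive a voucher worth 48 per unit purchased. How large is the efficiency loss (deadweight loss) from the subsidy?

Deadweight loss = 768

Pre-subsidy: 261 - q = 22.5 + 0.5q gives q* = 159 and p* = 102.
With the rebate, buyers effectively pay pb = ps − 48, where ps is the price sellers receive.
On the curves, pb = 261 - q and ps = 22.5 + 0.5q; the wedge ps − pb = 48 gives 22.5 + 0.5q − (261 - q) = 48, so q' = 191.
Then pb = 261 − 1·191 = 70 and ps = 22.5 + 0.5·191 = 118.
The subsidy expands output by 191 − 159 = 32 past the efficient level; on those units the gap between marginal cost and willingness to pay runs from 0 up to 48.
DWL = ½ × 48 × 32 = 768.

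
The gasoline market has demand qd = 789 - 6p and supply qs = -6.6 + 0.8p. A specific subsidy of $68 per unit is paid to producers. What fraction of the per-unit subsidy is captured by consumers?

Consumer share = 2/17

Pre-subsidy: 789 - 6p = -6.6 + 0.8p gives p* = 117, q* = 87.
With the subsidy, sellers receive ps = pb + 68 for each unit, where pb is the price buyers pay.
Supply in terms of pb becomes qs = -6.6 + 0.8(pb + 68) = 47.8 + 0.8pb. Setting this equal to demand: 789 - 6pb = 47.8 + 0.8pb, so pb = 109.
Sellers receive ps = 109 + 68 = 177; q' = 789 − 6·109 = 135.
Buyers' price falls by p* − pb = 117 − 109 = 8; sellers' price rises by ps − p* = 177 − 117 = 60.
So consumers capture 8/68 = 2/17 of each unit of subsidy.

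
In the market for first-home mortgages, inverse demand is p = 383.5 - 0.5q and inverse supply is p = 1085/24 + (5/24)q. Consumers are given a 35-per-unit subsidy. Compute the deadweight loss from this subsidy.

Pre-subsidy: 383.5 - 0.5q = 1085/24 + (5/24)q gives q* = 8119/17 and p* = 2460/17.
With the rebate, buyers effectively pay pb = ps − 35, where ps is the price sellers receive.
On the curves, pb = 383.5 - 0.5q and ps = 1085/24 + (5/24)q; the wedge ps − pb = 35 gives 1085/24 + (5/24)q − (383.5 - 0.5q) = 35, so q' = 527.
Then pb = 383.5 − 0.5·527 = 120 and ps = 1085/24 + (5/24)·527 = 155.
The subsidy expands output by 527 − 8119/17 = 840/17 past the efficient level; on those units the gap between marginal cost and willingness to pay runs from 0 up to 35.
DWL = ½ × 35 × 840/17 = 14700/17.

Deadweight loss = 14700/17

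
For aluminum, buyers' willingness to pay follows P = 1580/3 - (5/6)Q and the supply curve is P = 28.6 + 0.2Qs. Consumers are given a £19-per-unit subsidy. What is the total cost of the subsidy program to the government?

Government cost = 294728/31

Pre-subsidy: 1580/3 - (5/6)Q = 28.6 + 0.2Q gives Q* = 482 and P* = 125.
With the rebate, buyers effectively pay Pb = Ps − 19, where Ps is the price sellers receive.
On the curves, Pb = 1580/3 - (5/6)Q and Ps = 28.6 + 0.2Q; the wedge Ps − Pb = 19 gives 28.6 + 0.2Q − (1580/3 - (5/6)Q) = 19, so Q' = 15512/31.
Then Pb = 1580/3 − (5/6)·(15512/31) = 3400/31 and Ps = 28.6 + 0.2·(15512/31) = 3989/31.
Government outlay = subsidy × quantity = 19 × 15512/31 = 294728/31.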